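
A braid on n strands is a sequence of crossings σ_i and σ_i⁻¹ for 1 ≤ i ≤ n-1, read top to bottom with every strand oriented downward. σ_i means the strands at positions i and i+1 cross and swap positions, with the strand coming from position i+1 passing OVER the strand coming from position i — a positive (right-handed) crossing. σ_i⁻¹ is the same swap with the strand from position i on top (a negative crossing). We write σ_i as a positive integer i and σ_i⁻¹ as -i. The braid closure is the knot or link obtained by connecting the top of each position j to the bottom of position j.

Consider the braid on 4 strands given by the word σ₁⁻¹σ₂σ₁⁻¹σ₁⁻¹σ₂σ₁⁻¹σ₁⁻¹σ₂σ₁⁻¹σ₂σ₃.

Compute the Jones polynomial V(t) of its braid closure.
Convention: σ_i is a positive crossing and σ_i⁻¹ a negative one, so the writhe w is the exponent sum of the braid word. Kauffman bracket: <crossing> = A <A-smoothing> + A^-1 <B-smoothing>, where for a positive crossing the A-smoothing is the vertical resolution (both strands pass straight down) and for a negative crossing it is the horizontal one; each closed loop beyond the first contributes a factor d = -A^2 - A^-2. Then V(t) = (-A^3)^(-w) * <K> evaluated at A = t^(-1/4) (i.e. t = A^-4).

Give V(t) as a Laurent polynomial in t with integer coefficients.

The presented braid s1^-1 s2 s1^-1 s1^-1 s2 s1^-1 s1^-1 s2 s1^-1 s2 s3 on 4 strands reduces by inverse Markov moves (closure unchanged at each step):
  Destabilize: the word has the form β·s3 where s3 occurs only as the final letter (β ∈ B_3); drop it and the last strand → 3 strands.
Reduced to β = s1^-1 s2 s1^-1 s1^-1 s2 s1^-1 s1^-1 s2 s1^-1 s2 on 3 strands, 10 crossings.
Compute on β:
Braid: s1^-1 s2 s1^-1 s1^-1 s2 s1^-1 s1^-1 s2 s1^-1 s2 on 3 strands, 10 crossings.
Writhe w = (#positive) - (#negative) = 4 - 6 = -2.
Enumerate smoothing states for the bracket polynomial. There are 2^10 = 1024 states.
For each crossing: s=0 is the vertical smoothing, s=1 horizontal. Crossing k contributes A^(sign_k * (1 - 2*s_k)); loop factor d = -A^2 - A^-2.
Tabulate the states by total A-exponent and number of loops L (A-exp: L × count):
  A^10: L=7 ×1
  A^8: L=6 ×10
  A^6: L=5 ×45
  A^4: L=4 ×118, L=6 ×2
  A^2: L=3 ×193, L=5 ×17
  A^0: L=2 ×192, L=4 ×59, L=6 ×1
  A^-2: L=1 ×95, L=3 ×108, L=5 ×7
  A^-4: L=2 ×95, L=4 ×25
  A^-6: L=3 ×43, L=5 ×2
  A^-8: L=4 ×10
  A^-10: L=5 ×1
Each group contributes A^e * Σ count * d^(L-1):
Powers of d = -A^2 - A^-2: d^2 = A^4 + 2 + A^-4; d^3 = -A^6 - 3*A^2 - 3*A^-2 - A^-6; d^4 = A^8 + 4*A^4 + 6 + 4*A^-4 + A^-8; d^5 = -A^10 - 5*A^6 - 10*A^2 - 10*A^-2 - 5*A^-6 - A^-10; d^6 = A^12 + 6*A^8 + 15*A^4 + 20 + 15*A^-4 + 6*A^-8 + A^-12.
  A^10 * (d^6) = A^22 + 6*A^18 + 15*A^14 + 20*A^10 + 15*A^6 + 6*A^2 + A^-2
  A^8 * (10*d^5) = -10*A^18 - 50*A^14 - 100*A^10 - 100*A^6 - 50*A^2 - 10*A^-2
  A^6 * (45*d^4) = 45*A^14 + 180*A^10 + 270*A^6 + 180*A^2 + 45*A^-2
  A^4 * (118*d^3 + 2*d^5) = -2*A^14 - 128*A^10 - 374*A^6 - 374*A^2 - 128*A^-2 - 2*A^-6
  A^2 * (193*d^2 + 17*d^4) = 17*A^10 + 261*A^6 + 488*A^2 + 261*A^-2 + 17*A^-6
  A^0 * (192*d + 59*d^3 + d^5) = -A^10 - 64*A^6 - 379*A^2 - 379*A^-2 - 64*A^-6 - A^-10
  A^-2 * (95 + 108*d^2 + 7*d^4) = 7*A^6 + 136*A^2 + 353*A^-2 + 136*A^-6 + 7*A^-10
  A^-4 * (95*d + 25*d^3) = -25*A^2 - 170*A^-2 - 170*A^-6 - 25*A^-10
  A^-6 * (43*d^2 + 2*d^4) = 2*A^2 + 51*A^-2 + 98*A^-6 + 51*A^-10 + 2*A^-14
  A^-8 * (10*d^3) = -10*A^-2 - 30*A^-6 - 30*A^-10 - 10*A^-14
  A^-10 * (d^4) = A^-2 + 4*A^-6 + 6*A^-10 + 4*A^-14 + A^-18
Summing the groups: <K> = A^22 - 4*A^18 + 8*A^14 - 12*A^10 + 15*A^6 - 16*A^2 + 15*A^-2 - 11*A^-6 + 8*A^-10 - 4*A^-14 + A^-18
Normalise by the writhe: (-A^3)^(-w) = (-A^3)^(2) = A^6, so f(A) = A^6 * <K> = A^28 - 4*A^24 + 8*A^20 - 12*A^16 + 15*A^12 - 16*A^8 + 15*A^4 - 11 + 8*A^-4 - 4*A^-8 + A^-12.
Substitute A = t^(-1/4), i.e. A^e → t^(-e/4): V(t) = t^3 - 4*t^2 + 8*t - 11 + 15*t^-1 - 16*t^-2 + 15*t^-3 - 12*t^-4 + 8*t^-5 - 4*t^-6 + t^-7

Answer: t^3 - 4*t^2 + 8*t - 11 + 15*t^-1 - 16*t^-2 + 15*t^-3 - 12*t^-4 + 8*t^-5 - 4*t^-6 + t^-7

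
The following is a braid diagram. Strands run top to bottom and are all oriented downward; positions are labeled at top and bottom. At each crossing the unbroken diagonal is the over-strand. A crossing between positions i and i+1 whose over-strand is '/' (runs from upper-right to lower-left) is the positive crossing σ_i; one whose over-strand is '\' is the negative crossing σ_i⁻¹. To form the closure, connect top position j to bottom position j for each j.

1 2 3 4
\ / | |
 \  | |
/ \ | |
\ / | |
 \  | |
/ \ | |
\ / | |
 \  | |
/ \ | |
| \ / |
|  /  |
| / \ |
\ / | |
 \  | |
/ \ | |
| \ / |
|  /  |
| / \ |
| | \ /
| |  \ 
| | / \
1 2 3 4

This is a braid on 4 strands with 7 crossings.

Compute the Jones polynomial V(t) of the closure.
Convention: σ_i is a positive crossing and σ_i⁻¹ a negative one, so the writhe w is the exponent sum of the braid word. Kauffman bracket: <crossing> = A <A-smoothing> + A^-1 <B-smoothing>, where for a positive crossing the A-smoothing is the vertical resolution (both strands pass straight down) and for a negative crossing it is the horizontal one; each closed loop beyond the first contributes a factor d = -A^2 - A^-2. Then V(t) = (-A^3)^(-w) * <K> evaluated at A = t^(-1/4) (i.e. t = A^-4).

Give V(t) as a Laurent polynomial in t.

t - 1 + 2*t^-1 - 2*t^-2 + 2*t^-3 - 2*t^-4 + t^-5

Derivation:
Reading the diagram top to bottom ('/'-over between positions i,i+1 = s_i, '\'-over = s_i^-1): braid word = s1^-1 s1^-1 s1^-1 s2 s1^-1 s2 s3^-1.
The presented braid s1^-1 s1^-1 s1^-1 s2 s1^-1 s2 s3^-1 on 4 strands reduces by inverse Markov moves (closure unchanged at each step):
  Destabilize: the word has the form β·s3^-1 where s3^-1 occurs only as the final letter (β ∈ B_3); drop it and the last strand → 3 strands.
Reduced to β = s1^-1 s1^-1 s1^-1 s2 s1^-1 s2 on 3 strands, 6 crossings.
Compute on β:
Braid: s1^-1 s1^-1 s1^-1 s2 s1^-1 s2 on 3 strands, 6 crossings.
Writhe w = (#positive) - (#negative) = 2 - 4 = -2.
Enumerate smoothing states for the bracket polynomial. There are 2^6 = 64 states.
Each crossing splits two ways (0=vertical, 1=horizontal). The state's weight is A^(#A-smoothings - #B-smoothings) * d^(loops - 1).
Tabulate the states by total A-exponent and number of loops L (A-exp: L × count):
  A^6: L=5 ×1
  A^4: L=4 ×6
  A^2: L=3 ×15
  A^0: L=2 ×19, L=4 ×1
  A^-2: L=1 ×11, L=3 ×4
  A^-4: L=2 ×6
  A^-6: L=3 ×1
Each group contributes A^e * Σ count * d^(L-1):
Powers of d = -A^2 - A^-2: d^2 = A^4 + 2 + A^-4; d^3 = -A^6 - 3*A^2 - 3*A^-2 - A^-6; d^4 = A^8 + 4*A^4 + 6 + 4*A^-4 + A^-8.
  A^6 * (d^4) = A^14 + 4*A^10 + 6*A^6 + 4*A^2 + A^-2
  A^4 * (6*d^3) = -6*A^10 - 18*A^6 - 18*A^2 - 6*A^-2
  A^2 * (15*d^2) = 15*A^6 + 30*A^2 + 15*A^-2
  A^0 * (19*d + d^3) = -A^6 - 22*A^2 - 22*A^-2 - A^-6
  A^-2 * (11 + 4*d^2) = 4*A^2 + 19*A^-2 + 4*A^-6
  A^-4 * (6*d) = -6*A^-2 - 6*A^-6
  A^-6 * (d^2) = A^-2 + 2*A^-6 + A^-10
Summing the groups: <K> = A^14 - 2*A^10 + 2*A^6 - 2*A^2 + 2*A^-2 - A^-6 + A^-10
Normalise by the writhe: (-A^3)^(-w) = (-A^3)^(2) = A^6, so f(A) = A^6 * <K> = A^20 - 2*A^16 + 2*A^12 - 2*A^8 + 2*A^4 - 1 + A^-4.
Substitute A = t^(-1/4), i.e. A^e → t^(-e/4): V(t) = t - 1 + 2*t^-1 - 2*t^-2 + 2*t^-3 - 2*t^-4 + t^-5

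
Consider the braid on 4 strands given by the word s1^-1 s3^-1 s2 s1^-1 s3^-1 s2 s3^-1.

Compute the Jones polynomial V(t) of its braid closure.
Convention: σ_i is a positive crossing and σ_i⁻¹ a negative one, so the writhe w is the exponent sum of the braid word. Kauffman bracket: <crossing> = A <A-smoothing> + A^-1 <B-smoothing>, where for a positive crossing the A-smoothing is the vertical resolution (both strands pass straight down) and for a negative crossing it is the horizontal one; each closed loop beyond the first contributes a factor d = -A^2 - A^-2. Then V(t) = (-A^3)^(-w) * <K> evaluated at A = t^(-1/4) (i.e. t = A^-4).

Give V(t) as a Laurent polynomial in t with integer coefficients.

Braid: s1^-1 s3^-1 s2 s1^-1 s3^-1 s2 s3^-1 on 4 strands, 7 crossings.
Writhe w = (#positive) - (#negative) = 2 - 5 = -3.
Enumerate smoothing states for the bracket polynomial. There are 2^7 = 128 states.
Each crossing splits two ways (0=vertical, 1=horizontal). The state's weight is A^(#A-smoothings - #B-smoothings) * d^(loops - 1).
Tabulate the states by total A-exponent and number of loops L (A-exp: L × count):
  A^7: L=5 ×1
  A^5: L=4 ×7
  A^3: L=3 ×20, L=5 ×1
  A^1: L=2 ×29, L=4 ×6
  A^-1: L=1 ×19, L=3 ×16
  A^-3: L=2 ×19, L=4 ×2
  A^-5: L=3 ×7
  A^-7: L=4 ×1
Each group contributes A^e * Σ count * d^(L-1):
Powers of d = -A^2 - A^-2: d^2 = A^4 + 2 + A^-4; d^3 = -A^6 - 3*A^2 - 3*A^-2 - A^-6; d^4 = A^8 + 4*A^4 + 6 + 4*A^-4 + A^-8.
  A^7 * (d^4) = A^15 + 4*A^11 + 6*A^7 + 4*A^3 + A^-1
  A^5 * (7*d^3) = -7*A^11 - 21*A^7 - 21*A^3 - 7*A^-1
  A^3 * (20*d^2 + d^4) = A^11 + 24*A^7 + 46*A^3 + 24*A^-1 + A^-5
  A^1 * (29*d + 6*d^3) = -6*A^7 - 47*A^3 - 47*A^-1 - 6*A^-5
  A^-1 * (19 + 16*d^2) = 16*A^3 + 51*A^-1 + 16*A^-5
  A^-3 * (19*d + 2*d^3) = -2*A^3 - 25*A^-1 - 25*A^-5 - 2*A^-9
  A^-5 * (7*d^2) = 7*A^-1 + 14*A^-5 + 7*A^-9
  A^-7 * (d^3) = -A^-1 - 3*A^-5 - 3*A^-9 - A^-13
Summing the groups: <K> = A^15 - 2*A^11 + 3*A^7 - 4*A^3 + 3*A^-1 - 3*A^-5 + 2*A^-9 - A^-13
Normalise by the writhe: (-A^3)^(-w) = (-A^3)^(3) = -A^9, so f(A) = -A^9 * <K> = -A^24 + 2*A^20 - 3*A^16 + 4*A^12 - 3*A^8 + 3*A^4 - 2 + A^-4.
Substitute A = t^(-1/4), i.e. A^e → t^(-e/4): V(t) = t - 2 + 3*t^-1 - 3*t^-2 + 4*t^-3 - 3*t^-4 + 2*t^-5 - t^-6

Answer: t - 2 + 3*t^-1 - 3*t^-2 + 4*t^-3 - 3*t^-4 + 2*t^-5 - t^-6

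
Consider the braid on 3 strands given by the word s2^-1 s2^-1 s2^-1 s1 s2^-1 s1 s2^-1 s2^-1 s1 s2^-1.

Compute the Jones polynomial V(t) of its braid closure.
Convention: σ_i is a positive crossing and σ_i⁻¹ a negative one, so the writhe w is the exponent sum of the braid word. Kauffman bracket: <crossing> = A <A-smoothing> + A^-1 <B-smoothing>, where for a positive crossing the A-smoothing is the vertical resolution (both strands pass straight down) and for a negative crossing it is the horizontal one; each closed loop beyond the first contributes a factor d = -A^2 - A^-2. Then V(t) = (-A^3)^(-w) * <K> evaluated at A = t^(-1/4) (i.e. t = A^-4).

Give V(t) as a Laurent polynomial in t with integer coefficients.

Braid: s2^-1 s2^-1 s2^-1 s1 s2^-1 s1 s2^-1 s2^-1 s1 s2^-1 on 3 strands, 10 crossings.
Writhe w = (#positive) - (#negative) = 3 - 7 = -4.
Enumerate smoothing states for the bracket polynomial. There are 2^10 = 1024 states.
Each crossing splits two ways (0=vertical, 1=horizontal). The state's weight is A^(#A-smoothings - #B-smoothings) * d^(loops - 1).
Tabulate the states by total A-exponent and number of loops L (A-exp: L × count):
  A^10: L=8 ×1
  A^8: L=7 ×10
  A^6: L=6 ×45
  A^4: L=5 ×119, L=7 ×1
  A^2: L=4 ×202, L=6 ×8
  A^0: L=3 ×224, L=5 ×28
  A^-2: L=2 ×156, L=4 ×53, L=6 ×1
  A^-4: L=1 ×57, L=3 ×59, L=5 ×4
  A^-6: L=2 ×38, L=4 ×7
  A^-8: L=3 ×10
  A^-10: L=4 ×1
Each group contributes A^e * Σ count * d^(L-1):
Powers of d = -A^2 - A^-2: d^2 = A^4 + 2 + A^-4; d^3 = -A^6 - 3*A^2 - 3*A^-2 - A^-6; d^4 = A^8 + 4*A^4 + 6 + 4*A^-4 + A^-8; d^5 = -A^10 - 5*A^6 - 10*A^2 - 10*A^-2 - 5*A^-6 - A^-10; d^6 = A^12 + 6*A^8 + 15*A^4 + 20 + 15*A^-4 + 6*A^-8 + A^-12; d^7 = -A^14 - 7*A^10 - 21*A^6 - 35*A^2 - 35*A^-2 - 21*A^-6 - 7*A^-10 - A^-14.
  A^10 * (d^7) = -A^24 - 7*A^20 - 21*A^16 - 35*A^12 - 35*A^8 - 21*A^4 - 7 - A^-4
  A^8 * (10*d^6) = 10*A^20 + 60*A^16 + 150*A^12 + 200*A^8 + 150*A^4 + 60 + 10*A^-4
  A^6 * (45*d^5) = -45*A^16 - 225*A^12 - 450*A^8 - 450*A^4 - 225 - 45*A^-4
  A^4 * (119*d^4 + d^6) = A^16 + 125*A^12 + 491*A^8 + 734*A^4 + 491 + 125*A^-4 + A^-8
  A^2 * (202*d^3 + 8*d^5) = -8*A^12 - 242*A^8 - 686*A^4 - 686 - 242*A^-4 - 8*A^-8
  A^0 * (224*d^2 + 28*d^4) = 28*A^8 + 336*A^4 + 616 + 336*A^-4 + 28*A^-8
  A^-2 * (156*d + 53*d^3 + d^5) = -A^8 - 58*A^4 - 325 - 325*A^-4 - 58*A^-8 - A^-12
  A^-4 * (57 + 59*d^2 + 4*d^4) = 4*A^4 + 75 + 199*A^-4 + 75*A^-8 + 4*A^-12
  A^-6 * (38*d + 7*d^3) = -7 - 59*A^-4 - 59*A^-8 - 7*A^-12
  A^-8 * (10*d^2) = 10*A^-4 + 20*A^-8 + 10*A^-12
  A^-10 * (d^3) = -A^-4 - 3*A^-8 - 3*A^-12 - A^-16
Summing the groups: <K> = -A^24 + 3*A^20 - 5*A^16 + 7*A^12 - 9*A^8 + 9*A^4 - 8 + 7*A^-4 - 4*A^-8 + 3*A^-12 - A^-16
Normalise by the writhe: (-A^3)^(-w) = (-A^3)^(4) = A^12, so f(A) = A^12 * <K> = -A^36 + 3*A^32 - 5*A^28 + 7*A^24 - 9*A^20 + 9*A^16 - 8*A^12 + 7*A^8 - 4*A^4 + 3 - A^-4.
Substitute A = t^(-1/4), i.e. A^e → t^(-e/4): V(t) = -t + 3 - 4*t^-1 + 7*t^-2 - 8*t^-3 + 9*t^-4 - 9*t^-5 + 7*t^-6 - 5*t^-7 + 3*t^-8 - t^-9

Answer: -t + 3 - 4*t^-1 + 7*t^-2 - 8*t^-3 + 9*t^-4 - 9*t^-5 + 7*t^-6 - 5*t^-7 + 3*t^-8 - t^-9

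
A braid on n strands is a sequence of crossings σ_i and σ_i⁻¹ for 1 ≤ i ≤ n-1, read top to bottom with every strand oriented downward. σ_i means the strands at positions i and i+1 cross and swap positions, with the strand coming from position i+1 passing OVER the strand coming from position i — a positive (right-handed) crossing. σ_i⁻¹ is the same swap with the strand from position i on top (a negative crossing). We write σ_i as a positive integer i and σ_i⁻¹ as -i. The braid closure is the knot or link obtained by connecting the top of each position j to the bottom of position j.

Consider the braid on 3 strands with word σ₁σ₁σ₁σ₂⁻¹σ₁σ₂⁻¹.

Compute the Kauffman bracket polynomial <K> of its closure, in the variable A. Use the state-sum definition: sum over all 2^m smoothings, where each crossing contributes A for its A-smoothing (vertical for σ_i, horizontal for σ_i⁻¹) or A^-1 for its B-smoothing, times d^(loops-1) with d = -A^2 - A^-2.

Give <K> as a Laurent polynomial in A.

Braid: s1 s1 s1 s2^-1 s1 s2^-1 on 3 strands, 6 crossings.
Writhe w = (#positive) - (#negative) = 4 - 2 = 2.
State-sum expansion of <K>. There are 2^6 = 64 states.
Each crossing splits two ways (0=vertical, 1=horizontal). The state's weight is A^(#A-smoothings - #B-smoothings) * d^(loops - 1).
Tabulate the states by total A-exponent and number of loops L (A-exp: L × count):
  A^6: L=3 ×1
  A^4: L=2 ×6
  A^2: L=1 ×11, L=3 ×4
  A^0: L=2 ×19, L=4 ×1
  A^-2: L=3 ×15
  A^-4: L=4 ×6
  A^-6: L=5 ×1
Each group contributes A^e * Σ count * d^(L-1):
Powers of d = -A^2 - A^-2: d^2 = A^4 + 2 + A^-4; d^3 = -A^6 - 3*A^2 - 3*A^-2 - A^-6; d^4 = A^8 + 4*A^4 + 6 + 4*A^-4 + A^-8.
  A^6 * (d^2) = A^10 + 2*A^6 + A^2
  A^4 * (6*d) = -6*A^6 - 6*A^2
  A^2 * (11 + 4*d^2) = 4*A^6 + 19*A^2 + 4*A^-2
  A^0 * (19*d + d^3) = -A^6 - 22*A^2 - 22*A^-2 - A^-6
  A^-2 * (15*d^2) = 15*A^2 + 30*A^-2 + 15*A^-6
  A^-4 * (6*d^3) = -6*A^2 - 18*A^-2 - 18*A^-6 - 6*A^-10
  A^-6 * (d^4) = A^2 + 4*A^-2 + 6*A^-6 + 4*A^-10 + A^-14
Summing the groups: <K> = A^10 - A^6 + 2*A^2 - 2*A^-2 + 2*A^-6 - 2*A^-10 + A^-14

Answer: A^10 - A^6 + 2*A^2 - 2*A^-2 + 2*A^-6 - 2*A^-10 + A^-14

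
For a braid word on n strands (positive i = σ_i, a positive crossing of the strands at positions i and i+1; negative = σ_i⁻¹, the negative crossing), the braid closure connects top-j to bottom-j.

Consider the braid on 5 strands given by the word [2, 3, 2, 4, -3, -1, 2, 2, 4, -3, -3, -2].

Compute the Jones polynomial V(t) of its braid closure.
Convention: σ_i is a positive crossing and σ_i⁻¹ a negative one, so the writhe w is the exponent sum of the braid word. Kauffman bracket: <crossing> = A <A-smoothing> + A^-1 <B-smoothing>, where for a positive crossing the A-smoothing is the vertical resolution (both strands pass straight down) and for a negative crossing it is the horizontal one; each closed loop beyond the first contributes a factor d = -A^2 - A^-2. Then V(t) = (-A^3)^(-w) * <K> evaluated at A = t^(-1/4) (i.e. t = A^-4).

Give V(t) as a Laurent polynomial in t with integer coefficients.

The presented braid s2 s3 s2 s4 s3^-1 s1^-1 s2 s2 s4 s3^-1 s3^-1 s2^-1 on 5 strands reduces by inverse Markov moves (closure unchanged at each step):
  Deconjugate: the word is γ·β·γ⁻¹ with γ = s2 s3 (prefix) and γ⁻¹ = s3^-1 s2^-1 (suffix); strip both.
Reduced to β = s2 s4 s3^-1 s1^-1 s2 s2 s4 s3^-1 on 5 strands, 8 crossings.
Compute on β:
Braid: s2 s4 s3^-1 s1^-1 s2 s2 s4 s3^-1 on 5 strands, 8 crossings.
Writhe w = (#positive) - (#negative) = 5 - 3 = 2.
Enumerate smoothing states for the bracket polynomial. There are 2^8 = 256 states.
For each crossing: s=0 is the vertical smoothing, s=1 horizontal. Crossing k contributes A^(sign_k * (1 - 2*s_k)); loop factor d = -A^2 - A^-2.
Tabulate the states by total A-exponent and number of loops L (A-exp: L × count):
  A^8: L=4 ×1
  A^6: L=3 ×7, L=5 ×1
  A^4: L=2 ×19, L=4 ×9
  A^2: L=1 ×19, L=3 ×35, L=5 ×2
  A^0: L=2 ×48, L=4 ×22
  A^-2: L=3 ×49, L=5 ×7
  A^-4: L=4 ×27, L=6 ×1
  A^-6: L=5 ×8
  A^-8: L=6 ×1
Each group contributes A^e * Σ count * d^(L-1):
Powers of d = -A^2 - A^-2: d^2 = A^4 + 2 + A^-4; d^3 = -A^6 - 3*A^2 - 3*A^-2 - A^-6; d^4 = A^8 + 4*A^4 + 6 + 4*A^-4 + A^-8; d^5 = -A^10 - 5*A^6 - 10*A^2 - 10*A^-2 - 5*A^-6 - A^-10.
  A^8 * (d^3) = -A^14 - 3*A^10 - 3*A^6 - A^2
  A^6 * (7*d^2 + d^4) = A^14 + 11*A^10 + 20*A^6 + 11*A^2 + A^-2
  A^4 * (19*d + 9*d^3) = -9*A^10 - 46*A^6 - 46*A^2 - 9*A^-2
  A^2 * (19 + 35*d^2 + 2*d^4) = 2*A^10 + 43*A^6 + 101*A^2 + 43*A^-2 + 2*A^-6
  A^0 * (48*d + 22*d^3) = -22*A^6 - 114*A^2 - 114*A^-2 - 22*A^-6
  A^-2 * (49*d^2 + 7*d^4) = 7*A^6 + 77*A^2 + 140*A^-2 + 77*A^-6 + 7*A^-10
  A^-4 * (27*d^3 + d^5) = -A^6 - 32*A^2 - 91*A^-2 - 91*A^-6 - 32*A^-10 - A^-14
  A^-6 * (8*d^4) = 8*A^2 + 32*A^-2 + 48*A^-6 + 32*A^-10 + 8*A^-14
  A^-8 * (d^5) = -A^2 - 5*A^-2 - 10*A^-6 - 10*A^-10 - 5*A^-14 - A^-18
Summing the groups: <K> = A^10 - 2*A^6 + 3*A^2 - 3*A^-2 + 4*A^-6 - 3*A^-10 + 2*A^-14 - A^-18
Normalise by the writhe: (-A^3)^(-w) = (-A^3)^(-2) = A^-6, so f(A) = A^-6 * <K> = A^4 - 2 + 3*A^-4 - 3*A^-8 + 4*A^-12 - 3*A^-16 + 2*A^-20 - A^-24.
Substitute A = t^(-1/4), i.e. A^e → t^(-e/4): V(t) = -t^6 + 2*t^5 - 3*t^4 + 4*t^3 - 3*t^2 + 3*t - 2 + t^-1

Answer: -t^6 + 2*t^5 - 3*t^4 + 4*t^3 - 3*t^2 + 3*t - 2 + t^-1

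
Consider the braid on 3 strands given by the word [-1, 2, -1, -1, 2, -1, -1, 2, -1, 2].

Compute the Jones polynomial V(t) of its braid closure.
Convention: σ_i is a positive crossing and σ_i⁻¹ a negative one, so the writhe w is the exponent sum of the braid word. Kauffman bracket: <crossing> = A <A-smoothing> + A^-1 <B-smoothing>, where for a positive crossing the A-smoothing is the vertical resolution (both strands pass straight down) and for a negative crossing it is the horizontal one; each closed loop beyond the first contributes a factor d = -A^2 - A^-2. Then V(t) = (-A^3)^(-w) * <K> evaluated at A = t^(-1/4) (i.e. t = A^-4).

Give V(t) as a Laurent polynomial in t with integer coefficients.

Braid: s1^-1 s2 s1^-1 s1^-1 s2 s1^-1 s1^-1 s2 s1^-1 s2 on 3 strands, 10 crossings.
Writhe w = (#positive) - (#negative) = 4 - 6 = -2.
Enumerate smoothing states for the bracket polynomial. There are 2^10 = 1024 states.
Smooth each crossing (0=||, 1=⌣⌢); contribution A^(Σ sign_k(1-2s_k)) * d^(L-1).
Tabulate the states by total A-exponent and number of loops L (A-exp: L × count):
  A^10: L=7 ×1
  A^8: L=6 ×10
  A^6: L=5 ×45
  A^4: L=4 ×118, L=6 ×2
  A^2: L=3 ×193, L=5 ×17
  A^0: L=2 ×192, L=4 ×59, L=6 ×1
  A^-2: L=1 ×95, L=3 ×108, L=5 ×7
  A^-4: L=2 ×95, L=4 ×25
  A^-6: L=3 ×43, L=5 ×2
  A^-8: L=4 ×10
  A^-10: L=5 ×1
Each group contributes A^e * Σ count * d^(L-1):
Powers of d = -A^2 - A^-2: d^2 = A^4 + 2 + A^-4; d^3 = -A^6 - 3*A^2 - 3*A^-2 - A^-6; d^4 = A^8 + 4*A^4 + 6 + 4*A^-4 + A^-8; d^5 = -A^10 - 5*A^6 - 10*A^2 - 10*A^-2 - 5*A^-6 - A^-10; d^6 = A^12 + 6*A^8 + 15*A^4 + 20 + 15*A^-4 + 6*A^-8 + A^-12.
  A^10 * (d^6) = A^22 + 6*A^18 + 15*A^14 + 20*A^10 + 15*A^6 + 6*A^2 + A^-2
  A^8 * (10*d^5) = -10*A^18 - 50*A^14 - 100*A^10 - 100*A^6 - 50*A^2 - 10*A^-2
  A^6 * (45*d^4) = 45*A^14 + 180*A^10 + 270*A^6 + 180*A^2 + 45*A^-2
  A^4 * (118*d^3 + 2*d^5) = -2*A^14 - 128*A^10 - 374*A^6 - 374*A^2 - 128*A^-2 - 2*A^-6
  A^2 * (193*d^2 + 17*d^4) = 17*A^10 + 261*A^6 + 488*A^2 + 261*A^-2 + 17*A^-6
  A^0 * (192*d + 59*d^3 + d^5) = -A^10 - 64*A^6 - 379*A^2 - 379*A^-2 - 64*A^-6 - A^-10
  A^-2 * (95 + 108*d^2 + 7*d^4) = 7*A^6 + 136*A^2 + 353*A^-2 + 136*A^-6 + 7*A^-10
  A^-4 * (95*d + 25*d^3) = -25*A^2 - 170*A^-2 - 170*A^-6 - 25*A^-10
  A^-6 * (43*d^2 + 2*d^4) = 2*A^2 + 51*A^-2 + 98*A^-6 + 51*A^-10 + 2*A^-14
  A^-8 * (10*d^3) = -10*A^-2 - 30*A^-6 - 30*A^-10 - 10*A^-14
  A^-10 * (d^4) = A^-2 + 4*A^-6 + 6*A^-10 + 4*A^-14 + A^-18
Summing the groups: <K> = A^22 - 4*A^18 + 8*A^14 - 12*A^10 + 15*A^6 - 16*A^2 + 15*A^-2 - 11*A^-6 + 8*A^-10 - 4*A^-14 + A^-18
Normalise by the writhe: (-A^3)^(-w) = (-A^3)^(2) = A^6, so f(A) = A^6 * <K> = A^28 - 4*A^24 + 8*A^20 - 12*A^16 + 15*A^12 - 16*A^8 + 15*A^4 - 11 + 8*A^-4 - 4*A^-8 + A^-12.
Substitute A = t^(-1/4), i.e. A^e → t^(-e/4): V(t) = t^3 - 4*t^2 + 8*t - 11 + 15*t^-1 - 16*t^-2 + 15*t^-3 - 12*t^-4 + 8*t^-5 - 4*t^-6 + t^-7

Answer: t^3 - 4*t^2 + 8*t - 11 + 15*t^-1 - 16*t^-2 + 15*t^-3 - 12*t^-4 + 8*t^-5 - 4*t^-6 + t^-7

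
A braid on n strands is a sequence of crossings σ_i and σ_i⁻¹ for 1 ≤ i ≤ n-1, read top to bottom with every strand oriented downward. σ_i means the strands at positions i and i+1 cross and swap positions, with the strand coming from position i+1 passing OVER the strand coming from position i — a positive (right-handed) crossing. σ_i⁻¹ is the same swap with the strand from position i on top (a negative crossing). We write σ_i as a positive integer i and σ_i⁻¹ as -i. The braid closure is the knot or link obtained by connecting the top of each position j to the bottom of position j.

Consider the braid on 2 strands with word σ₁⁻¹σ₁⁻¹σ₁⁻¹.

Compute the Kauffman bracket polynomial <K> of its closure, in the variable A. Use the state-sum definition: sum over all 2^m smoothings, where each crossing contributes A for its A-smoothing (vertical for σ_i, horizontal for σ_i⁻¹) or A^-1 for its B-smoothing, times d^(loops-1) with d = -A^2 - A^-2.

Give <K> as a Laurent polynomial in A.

Braid: s1^-1 s1^-1 s1^-1 on 2 strands, 3 crossings.
Writhe w = (#positive) - (#negative) = 0 - 3 = -3.
Computing the Kauffman bracket via state sum. There are 2^3 = 8 states.
For each crossing: s=0 is the vertical smoothing, s=1 horizontal. Crossing k contributes A^(sign_k * (1 - 2*s_k)); loop factor d = -A^2 - A^-2.
  state 000: A-exp=-3, loops=2, term = A^-3 * d^1
  state 001: A-exp=-1, loops=1, term = A^-1 * d^0
  state 010: A-exp=-1, loops=1, term = A^-1 * d^0
  state 011: A-exp=+1, loops=2, term = A^1 * d^1
  state 100: A-exp=-1, loops=1, term = A^-1 * d^0
  state 101: A-exp=+1, loops=2, term = A^1 * d^1
  state 110: A-exp=+1, loops=2, term = A^1 * d^1
  state 111: A-exp=+3, loops=3, term = A^3 * d^2
Collect the terms by A-exponent (count of states per loop number):
Powers of d = -A^2 - A^-2: d^2 = A^4 + 2 + A^-4.
  A^3 * (d^2) = A^7 + 2*A^3 + A^-1
  A^1 * (3*d) = -3*A^3 - 3*A^-1
  A^-1 * (3) = 3*A^-1
  A^-3 * (d) = -A^-1 - A^-5
Summing the groups: <K> = A^7 - A^3 - A^-5

Answer: A^7 - A^3 - A^-5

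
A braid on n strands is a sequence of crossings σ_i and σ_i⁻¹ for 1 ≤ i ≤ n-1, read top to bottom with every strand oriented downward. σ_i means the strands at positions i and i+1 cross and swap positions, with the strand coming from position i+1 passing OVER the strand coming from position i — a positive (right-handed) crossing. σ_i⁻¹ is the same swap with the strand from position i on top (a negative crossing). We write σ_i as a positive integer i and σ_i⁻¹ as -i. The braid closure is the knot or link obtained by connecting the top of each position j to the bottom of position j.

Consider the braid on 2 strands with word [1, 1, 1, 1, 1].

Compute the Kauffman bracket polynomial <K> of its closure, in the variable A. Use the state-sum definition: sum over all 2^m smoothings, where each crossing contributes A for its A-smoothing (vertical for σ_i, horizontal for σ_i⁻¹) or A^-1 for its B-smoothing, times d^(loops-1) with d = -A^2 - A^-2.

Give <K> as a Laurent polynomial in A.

-A^7 - A^-1 + A^-5 - A^-9 + A^-13

Derivation:
Braid: s1 s1 s1 s1 s1 on 2 strands, 5 crossings.
Writhe w = (#positive) - (#negative) = 5 - 0 = 5.
Enumerate smoothing states for the bracket polynomial. There are 2^5 = 32 states.
For each crossing: s=0 is the vertical smoothing, s=1 horizontal. Crossing k contributes A^(sign_k * (1 - 2*s_k)); loop factor d = -A^2 - A^-2.
  state 00000: A-exp=+5, loops=2, term = A^5 * d^1
  state 00001: A-exp=+3, loops=1, term = A^3 * d^0
  state 00010: A-exp=+3, loops=1, term = A^3 * d^0
  state 00011: A-exp=+1, loops=2, term = A^1 * d^1
  state 00100: A-exp=+3, loops=1, term = A^3 * d^0
  state 00101: A-exp=+1, loops=2, term = A^1 * d^1
  state 00110: A-exp=+1, loops=2, term = A^1 * d^1
  state 00111: A-exp=-1, loops=3, term = A^-1 * d^2
  state 01000: A-exp=+3, loops=1, term = A^3 * d^0
  state 01001: A-exp=+1, loops=2, term = A^1 * d^1
  state 01010: A-exp=+1, loops=2, term = A^1 * d^1
  state 01011: A-exp=-1, loops=3, term = A^-1 * d^2
  state 01100: A-exp=+1, loops=2, term = A^1 * d^1
  state 01101: A-exp=-1, loops=3, term = A^-1 * d^2
  state 01110: A-exp=-1, loops=3, term = A^-1 * d^2
  state 01111: A-exp=-3, loops=4, term = A^-3 * d^3
  state 10000: A-exp=+3, loops=1, term = A^3 * d^0
  state 10001: A-exp=+1, loops=2, term = A^1 * d^1
  state 10010: A-exp=+1, loops=2, term = A^1 * d^1
  state 10011: A-exp=-1, loops=3, term = A^-1 * d^2
  state 10100: A-exp=+1, loops=2, term = A^1 * d^1
  state 10101: A-exp=-1, loops=3, term = A^-1 * d^2
  state 10110: A-exp=-1, loops=3, term = A^-1 * d^2
  state 10111: A-exp=-3, loops=4, term = A^-3 * d^3
  state 11000: A-exp=+1, loops=2, term = A^1 * d^1
  state 11001: A-exp=-1, loops=3, term = A^-1 * d^2
  state 11010: A-exp=-1, loops=3, term = A^-1 * d^2
  state 11011: A-exp=-3, loops=4, term = A^-3 * d^3
  state 11100: A-exp=-1, loops=3, term = A^-1 * d^2
  state 11101: A-exp=-3, loops=4, term = A^-3 * d^3
  state 11110: A-exp=-3, loops=4, term = A^-3 * d^3
  state 11111: A-exp=-5, loops=5, term = A^-5 * d^4
Collect the terms by A-exponent (count of states per loop number):
Powers of d = -A^2 - A^-2: d^2 = A^4 + 2 + A^-4; d^3 = -A^6 - 3*A^2 - 3*A^-2 - A^-6; d^4 = A^8 + 4*A^4 + 6 + 4*A^-4 + A^-8.
  A^5 * (d) = -A^7 - A^3
  A^3 * (5) = 5*A^3
  A^1 * (10*d) = -10*A^3 - 10*A^-1
  A^-1 * (10*d^2) = 10*A^3 + 20*A^-1 + 10*A^-5
  A^-3 * (5*d^3) = -5*A^3 - 15*A^-1 - 15*A^-5 - 5*A^-9
  A^-5 * (d^4) = A^3 + 4*A^-1 + 6*A^-5 + 4*A^-9 + A^-13
Summing the groups: <K> = -A^7 - A^-1 + A^-5 - A^-9 + A^-13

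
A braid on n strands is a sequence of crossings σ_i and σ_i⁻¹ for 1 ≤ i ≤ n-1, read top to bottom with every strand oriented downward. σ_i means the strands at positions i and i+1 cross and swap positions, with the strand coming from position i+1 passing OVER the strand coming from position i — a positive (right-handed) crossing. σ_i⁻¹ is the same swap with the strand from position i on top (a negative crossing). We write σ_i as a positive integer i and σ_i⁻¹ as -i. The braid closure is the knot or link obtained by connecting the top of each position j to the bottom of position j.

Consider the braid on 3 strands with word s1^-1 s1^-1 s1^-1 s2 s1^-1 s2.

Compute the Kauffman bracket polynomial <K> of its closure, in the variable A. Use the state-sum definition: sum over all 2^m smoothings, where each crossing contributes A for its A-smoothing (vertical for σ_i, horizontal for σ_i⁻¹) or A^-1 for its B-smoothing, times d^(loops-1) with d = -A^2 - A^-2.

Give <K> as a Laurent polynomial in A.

A^14 - 2*A^10 + 2*A^6 - 2*A^2 + 2*A^-2 - A^-6 + A^-10

Derivation:
Braid: s1^-1 s1^-1 s1^-1 s2 s1^-1 s2 on 3 strands, 6 crossings.
Writhe w = (#positive) - (#negative) = 2 - 4 = -2.
State-sum expansion of <K>. There are 2^6 = 64 states.
Smooth each crossing (0=||, 1=⌣⌢); contribution A^(Σ sign_k(1-2s_k)) * d^(L-1).
Tabulate the states by total A-exponent and number of loops L (A-exp: L × count):
  A^6: L=5 ×1
  A^4: L=4 ×6
  A^2: L=3 ×15
  A^0: L=2 ×19, L=4 ×1
  A^-2: L=1 ×11, L=3 ×4
  A^-4: L=2 ×6
  A^-6: L=3 ×1
Each group contributes A^e * Σ count * d^(L-1):
Powers of d = -A^2 - A^-2: d^2 = A^4 + 2 + A^-4; d^3 = -A^6 - 3*A^2 - 3*A^-2 - A^-6; d^4 = A^8 + 4*A^4 + 6 + 4*A^-4 + A^-8.
  A^6 * (d^4) = A^14 + 4*A^10 + 6*A^6 + 4*A^2 + A^-2
  A^4 * (6*d^3) = -6*A^10 - 18*A^6 - 18*A^2 - 6*A^-2
  A^2 * (15*d^2) = 15*A^6 + 30*A^2 + 15*A^-2
  A^0 * (19*d + d^3) = -A^6 - 22*A^2 - 22*A^-2 - A^-6
  A^-2 * (11 + 4*d^2) = 4*A^2 + 19*A^-2 + 4*A^-6
  A^-4 * (6*d) = -6*A^-2 - 6*A^-6
  A^-6 * (d^2) = A^-2 + 2*A^-6 + A^-10
Summing the groups: <K> = A^14 - 2*A^10 + 2*A^6 - 2*A^2 + 2*A^-2 - A^-6 + A^-10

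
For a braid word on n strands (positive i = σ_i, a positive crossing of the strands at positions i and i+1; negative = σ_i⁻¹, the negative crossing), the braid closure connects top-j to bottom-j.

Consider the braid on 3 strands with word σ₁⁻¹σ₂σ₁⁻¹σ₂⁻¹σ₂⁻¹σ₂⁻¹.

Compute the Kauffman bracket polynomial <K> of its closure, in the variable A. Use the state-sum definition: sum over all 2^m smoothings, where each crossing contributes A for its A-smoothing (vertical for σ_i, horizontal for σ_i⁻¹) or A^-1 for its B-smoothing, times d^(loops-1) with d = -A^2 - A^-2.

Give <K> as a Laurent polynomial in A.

-A^12 + A^8 - A^4 + 2 - A^-4 + A^-8

Derivation:
Braid: s1^-1 s2 s1^-1 s2^-1 s2^-1 s2^-1 on 3 strands, 6 crossings.
Writhe w = (#positive) - (#negative) = 1 - 5 = -4.
Computing the Kauffman bracket via state sum. There are 2^6 = 64 states.
Each crossing splits two ways (0=vertical, 1=horizontal). The state's weight is A^(#A-smoothings - #B-smoothings) * d^(loops - 1).
Tabulate the states by total A-exponent and number of loops L (A-exp: L × count):
  A^6: L=4 ×1
  A^4: L=3 ×6
  A^2: L=2 ×12, L=4 ×3
  A^0: L=1 ×9, L=3 ×10, L=5 ×1
  A^-2: L=2 ×12, L=4 ×3
  A^-4: L=1 ×2, L=3 ×4
  A^-6: L=2 ×1
Each group contributes A^e * Σ count * d^(L-1):
Powers of d = -A^2 - A^-2: d^2 = A^4 + 2 + A^-4; d^3 = -A^6 - 3*A^2 - 3*A^-2 - A^-6; d^4 = A^8 + 4*A^4 + 6 + 4*A^-4 + A^-8.
  A^6 * (d^3) = -A^12 - 3*A^8 - 3*A^4 - 1
  A^4 * (6*d^2) = 6*A^8 + 12*A^4 + 6
  A^2 * (12*d + 3*d^3) = -3*A^8 - 21*A^4 - 21 - 3*A^-4
  A^0 * (9 + 10*d^2 + d^4) = A^8 + 14*A^4 + 35 + 14*A^-4 + A^-8
  A^-2 * (12*d + 3*d^3) = -3*A^4 - 21 - 21*A^-4 - 3*A^-8
  A^-4 * (2 + 4*d^2) = 4 + 10*A^-4 + 4*A^-8
  A^-6 * (d) = -A^-4 - A^-8
Summing the groups: <K> = -A^12 + A^8 - A^4 + 2 - A^-4 + A^-8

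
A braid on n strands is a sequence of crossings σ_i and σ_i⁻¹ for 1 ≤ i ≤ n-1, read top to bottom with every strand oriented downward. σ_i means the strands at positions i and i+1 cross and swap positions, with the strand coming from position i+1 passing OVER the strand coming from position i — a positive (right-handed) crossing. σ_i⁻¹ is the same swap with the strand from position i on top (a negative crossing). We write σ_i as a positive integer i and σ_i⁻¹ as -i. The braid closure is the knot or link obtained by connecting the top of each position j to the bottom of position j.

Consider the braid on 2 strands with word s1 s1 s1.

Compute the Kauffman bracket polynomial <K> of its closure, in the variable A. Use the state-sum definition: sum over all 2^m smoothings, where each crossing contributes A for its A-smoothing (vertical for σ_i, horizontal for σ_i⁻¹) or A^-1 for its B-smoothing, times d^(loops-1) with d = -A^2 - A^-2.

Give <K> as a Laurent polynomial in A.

-A^5 - A^-3 + A^-7

Derivation:
Braid: s1 s1 s1 on 2 strands, 3 crossings.
Writhe w = (#positive) - (#negative) = 3 - 0 = 3.
Enumerate smoothing states for the bracket polynomial. There are 2^3 = 8 states.
For each crossing: s=0 is the vertical smoothing, s=1 horizontal. Crossing k contributes A^(sign_k * (1 - 2*s_k)); loop factor d = -A^2 - A^-2.
  state 000: A-exp=+3, loops=2, term = A^3 * d^1
  state 001: A-exp=+1, loops=1, term = A^1 * d^0
  state 010: A-exp=+1, loops=1, term = A^1 * d^0
  state 011: A-exp=-1, loops=2, term = A^-1 * d^1
  state 100: A-exp=+1, loops=1, term = A^1 * d^0
  state 101: A-exp=-1, loops=2, term = A^-1 * d^1
  state 110: A-exp=-1, loops=2, term = A^-1 * d^1
  state 111: A-exp=-3, loops=3, term = A^-3 * d^2
Collect the terms by A-exponent (count of states per loop number):
Powers of d = -A^2 - A^-2: d^2 = A^4 + 2 + A^-4.
  A^3 * (d) = -A^5 - A
  A^1 * (3) = 3*A
  A^-1 * (3*d) = -3*A - 3*A^-3
  A^-3 * (d^2) = A + 2*A^-3 + A^-7
Summing the groups: <K> = -A^5 - A^-3 + A^-7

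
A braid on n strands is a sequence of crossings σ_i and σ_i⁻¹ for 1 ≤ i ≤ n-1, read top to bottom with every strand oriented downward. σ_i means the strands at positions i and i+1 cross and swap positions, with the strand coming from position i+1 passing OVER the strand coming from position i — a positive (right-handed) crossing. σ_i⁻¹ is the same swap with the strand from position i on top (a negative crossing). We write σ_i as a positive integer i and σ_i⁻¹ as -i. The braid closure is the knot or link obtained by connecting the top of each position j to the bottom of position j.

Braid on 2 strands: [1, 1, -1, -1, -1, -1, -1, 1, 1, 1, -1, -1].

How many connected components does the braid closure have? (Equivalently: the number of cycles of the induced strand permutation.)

2

Derivation:
Track the strand permutation on 2 strands, starting from identity.
  step 1: s1 swaps positions 1,2 -> [2 1]
  step 2: s1 swaps positions 1,2 -> [1 2]
  step 3: s1^-1 swaps positions 1,2 -> [2 1]
  step 4: s1^-1 swaps positions 1,2 -> [1 2]
  step 5: s1^-1 swaps positions 1,2 -> [2 1]
  step 6: s1^-1 swaps positions 1,2 -> [1 2]
  step 7: s1^-1 swaps positions 1,2 -> [2 1]
  step 8: s1 swaps positions 1,2 -> [1 2]
  step 9: s1 swaps positions 1,2 -> [2 1]
  step 10: s1 swaps positions 1,2 -> [1 2]
  step 11: s1^-1 swaps positions 1,2 -> [2 1]
  step 12: s1^-1 swaps positions 1,2 -> [1 2]
Final permutation (position -> original strand): [1 2]
Closure components = cycle count of this permutation = 2.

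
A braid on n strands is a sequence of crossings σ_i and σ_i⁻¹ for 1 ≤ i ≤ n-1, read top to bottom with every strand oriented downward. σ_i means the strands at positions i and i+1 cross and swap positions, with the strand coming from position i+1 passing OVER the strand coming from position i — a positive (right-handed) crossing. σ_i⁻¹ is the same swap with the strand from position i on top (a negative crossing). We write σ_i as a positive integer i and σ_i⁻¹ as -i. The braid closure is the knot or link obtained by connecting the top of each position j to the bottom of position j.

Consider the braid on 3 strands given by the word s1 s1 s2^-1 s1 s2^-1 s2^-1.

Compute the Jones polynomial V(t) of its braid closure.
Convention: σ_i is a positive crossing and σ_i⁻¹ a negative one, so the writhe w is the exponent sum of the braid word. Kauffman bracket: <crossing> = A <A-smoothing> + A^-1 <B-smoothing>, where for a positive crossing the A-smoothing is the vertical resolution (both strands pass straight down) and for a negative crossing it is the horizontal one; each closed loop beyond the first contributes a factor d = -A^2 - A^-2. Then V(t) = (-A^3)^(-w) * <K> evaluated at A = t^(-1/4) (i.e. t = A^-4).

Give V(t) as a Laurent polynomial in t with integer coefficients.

Braid: s1 s1 s2^-1 s1 s2^-1 s2^-1 on 3 strands, 6 crossings.
Writhe w = (#positive) - (#negative) = 3 - 3 = 0.
Enumerate smoothing states for the bracket polynomial. There are 2^6 = 64 states.
For each crossing: s=0 is the vertical smoothing, s=1 horizontal. Crossing k contributes A^(sign_k * (1 - 2*s_k)); loop factor d = -A^2 - A^-2.
Tabulate the states by total A-exponent and number of loops L (A-exp: L × count):
  A^6: L=4 ×1
  A^4: L=3 ×6
  A^2: L=2 ×14, L=4 ×1
  A^0: L=1 ×13, L=3 ×7
  A^-2: L=2 ×14, L=4 ×1
  A^-4: L=3 ×6
  A^-6: L=4 ×1
Each group contributes A^e * Σ count * d^(L-1):
Powers of d = -A^2 - A^-2: d^2 = A^4 + 2 + A^-4; d^3 = -A^6 - 3*A^2 - 3*A^-2 - A^-6.
  A^6 * (d^3) = -A^12 - 3*A^8 - 3*A^4 - 1
  A^4 * (6*d^2) = 6*A^8 + 12*A^4 + 6
  A^2 * (14*d + d^3) = -A^8 - 17*A^4 - 17 - A^-4
  A^0 * (13 + 7*d^2) = 7*A^4 + 27 + 7*A^-4
  A^-2 * (14*d + d^3) = -A^4 - 17 - 17*A^-4 - A^-8
  A^-4 * (6*d^2) = 6 + 12*A^-4 + 6*A^-8
  A^-6 * (d^3) = -1 - 3*A^-4 - 3*A^-8 - A^-12
Summing the groups: <K> = -A^12 + 2*A^8 - 2*A^4 + 3 - 2*A^-4 + 2*A^-8 - A^-12
Normalise by the writhe: (-A^3)^(-w) = (-A^3)^(0) = 1, so f(A) = 1 * <K> = -A^12 + 2*A^8 - 2*A^4 + 3 - 2*A^-4 + 2*A^-8 - A^-12.
Substitute A = t^(-1/4), i.e. A^e → t^(-e/4): V(t) = -t^3 + 2*t^2 - 2*t + 3 - 2*t^-1 + 2*t^-2 - t^-3

Answer: -t^3 + 2*t^2 - 2*t + 3 - 2*t^-1 + 2*t^-2 - t^-3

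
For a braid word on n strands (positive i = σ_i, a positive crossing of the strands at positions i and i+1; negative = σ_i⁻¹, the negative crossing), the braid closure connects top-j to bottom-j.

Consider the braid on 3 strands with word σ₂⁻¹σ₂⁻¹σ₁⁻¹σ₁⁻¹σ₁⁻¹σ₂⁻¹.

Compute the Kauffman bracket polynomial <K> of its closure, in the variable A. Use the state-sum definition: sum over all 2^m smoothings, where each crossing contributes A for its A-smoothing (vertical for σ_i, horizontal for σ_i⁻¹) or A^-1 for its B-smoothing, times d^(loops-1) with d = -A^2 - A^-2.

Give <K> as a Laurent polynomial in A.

Braid: s2^-1 s2^-1 s1^-1 s1^-1 s1^-1 s2^-1 on 3 strands, 6 crossings.
Writhe w = (#positive) - (#negative) = 0 - 6 = -6.
State-sum expansion of <K>. There are 2^6 = 64 states.
Smooth each crossing (0=||, 1=⌣⌢); contribution A^(Σ sign_k(1-2s_k)) * d^(L-1).
Tabulate the states by total A-exponent and number of loops L (A-exp: L × count):
  A^6: L=5 ×1
  A^4: L=4 ×6
  A^2: L=3 ×15
  A^0: L=2 ×18, L=4 ×2
  A^-2: L=1 ×9, L=3 ×6
  A^-4: L=2 ×6
  A^-6: L=3 ×1
Each group contributes A^e * Σ count * d^(L-1):
Powers of d = -A^2 - A^-2: d^2 = A^4 + 2 + A^-4; d^3 = -A^6 - 3*A^2 - 3*A^-2 - A^-6; d^4 = A^8 + 4*A^4 + 6 + 4*A^-4 + A^-8.
  A^6 * (d^4) = A^14 + 4*A^10 + 6*A^6 + 4*A^2 + A^-2
  A^4 * (6*d^3) = -6*A^10 - 18*A^6 - 18*A^2 - 6*A^-2
  A^2 * (15*d^2) = 15*A^6 + 30*A^2 + 15*A^-2
  A^0 * (18*d + 2*d^3) = -2*A^6 - 24*A^2 - 24*A^-2 - 2*A^-6
  A^-2 * (9 + 6*d^2) = 6*A^2 + 21*A^-2 + 6*A^-6
  A^-4 * (6*d) = -6*A^-2 - 6*A^-6
  A^-6 * (d^2) = A^-2 + 2*A^-6 + A^-10
Summing the groups: <K> = A^14 - 2*A^10 + A^6 - 2*A^2 + 2*A^-2 + A^-10

Answer: A^14 - 2*A^10 + A^6 - 2*A^2 + 2*A^-2 + A^-10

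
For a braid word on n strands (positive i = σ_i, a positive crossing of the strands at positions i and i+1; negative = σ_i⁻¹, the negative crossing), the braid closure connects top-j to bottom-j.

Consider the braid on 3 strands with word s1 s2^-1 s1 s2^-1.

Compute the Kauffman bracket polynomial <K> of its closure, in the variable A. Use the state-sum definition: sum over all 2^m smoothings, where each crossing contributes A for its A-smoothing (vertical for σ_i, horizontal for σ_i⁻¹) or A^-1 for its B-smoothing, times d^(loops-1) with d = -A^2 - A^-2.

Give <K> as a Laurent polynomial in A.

A^8 - A^4 + 1 - A^-4 + A^-8

Derivation:
Braid: s1 s2^-1 s1 s2^-1 on 3 strands, 4 crossings.
Writhe w = (#positive) - (#negative) = 2 - 2 = 0.
State-sum expansion of <K>. There are 2^4 = 16 states.
For each crossing: s=0 is the vertical smoothing, s=1 horizontal. Crossing k contributes A^(sign_k * (1 - 2*s_k)); loop factor d = -A^2 - A^-2.
  state 0000: A-exp=+0, loops=3, term = A^0 * d^2
  state 0001: A-exp=+2, loops=2, term = A^2 * d^1
  state 0010: A-exp=-2, loops=2, term = A^-2 * d^1
  state 0011: A-exp=+0, loops=1, term = A^0 * d^0
  state 0100: A-exp=+2, loops=2, term = A^2 * d^1
  state 0101: A-exp=+4, loops=3, term = A^4 * d^2
  state 0110: A-exp=+0, loops=1, term = A^0 * d^0
  state 0111: A-exp=+2, loops=2, term = A^2 * d^1
  state 1000: A-exp=-2, loops=2, term = A^-2 * d^1
  state 1001: A-exp=+0, loops=1, term = A^0 * d^0
  state 1010: A-exp=-4, loops=3, term = A^-4 * d^2
  state 1011: A-exp=-2, loops=2, term = A^-2 * d^1
  state 1100: A-exp=+0, loops=1, term = A^0 * d^0
  state 1101: A-exp=+2, loops=2, term = A^2 * d^1
  state 1110: A-exp=-2, loops=2, term = A^-2 * d^1
  state 1111: A-exp=+0, loops=1, term = A^0 * d^0
Collect the terms by A-exponent (count of states per loop number):
Powers of d = -A^2 - A^-2: d^2 = A^4 + 2 + A^-4.
  A^4 * (d^2) = A^8 + 2*A^4 + 1
  A^2 * (4*d) = -4*A^4 - 4
  A^0 * (5 + d^2) = A^4 + 7 + A^-4
  A^-2 * (4*d) = -4 - 4*A^-4
  A^-4 * (d^2) = 1 + 2*A^-4 + A^-8
Summing the groups: <K> = A^8 - A^4 + 1 - A^-4 + A^-8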